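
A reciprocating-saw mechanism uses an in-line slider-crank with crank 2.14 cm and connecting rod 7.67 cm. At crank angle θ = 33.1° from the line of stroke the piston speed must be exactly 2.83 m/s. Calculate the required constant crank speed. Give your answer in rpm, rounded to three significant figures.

1870

For an in-line slider-crank, |v_piston| = rω|sinθ|·[1 + r cosθ/√(L² − r² sin²θ)].
With r = 0.0214 m, L = 0.0767 m, θ = 33.1°: the bracketed kinematic factor |dx/dθ| = 0.01445 m.
ω = v/|dx/dθ| = 2.83/0.01445 = 195.84 rad/s.
N = 60ω/(2π) = 1870.2 rpm.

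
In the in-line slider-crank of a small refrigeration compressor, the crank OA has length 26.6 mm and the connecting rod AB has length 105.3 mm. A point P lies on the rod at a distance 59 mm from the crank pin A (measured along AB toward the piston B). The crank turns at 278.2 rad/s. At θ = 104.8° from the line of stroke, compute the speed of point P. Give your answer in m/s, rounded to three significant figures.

6.94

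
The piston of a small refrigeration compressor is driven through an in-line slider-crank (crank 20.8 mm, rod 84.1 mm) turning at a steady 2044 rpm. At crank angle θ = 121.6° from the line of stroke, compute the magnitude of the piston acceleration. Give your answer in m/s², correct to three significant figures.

605

ω = 2π·2044/60 = 214 rad/s
x(θ) = r cosθ + √(L² − r² sin²θ); with ω constant, a = ω²·d²x/dθ².
d²x/dθ² = −r cosθ − r²(cos2θ)/√u − r⁴ sin²2θ/(4u^{3/2}),  u = L² − r² sin²θ = 0.00675896 m².
Substituting r = 0.0208 m, L = 0.0841 m, θ = 121.6°: d²x/dθ² = +0.013205 m.
a = ω²·d²x/dθ² = (214)²·(+0.013205) = +604.98 m/s²;  |a| = 604.98 m/s².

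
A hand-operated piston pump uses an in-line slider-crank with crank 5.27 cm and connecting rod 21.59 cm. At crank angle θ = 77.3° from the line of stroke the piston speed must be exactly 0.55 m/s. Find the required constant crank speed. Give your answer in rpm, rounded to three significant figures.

96.8

For an in-line slider-crank, |v_piston| = rω|sinθ|·[1 + r cosθ/√(L² − r² sin²θ)].
With r = 0.0527 m, L = 0.2159 m, θ = 77.3°: the bracketed kinematic factor |dx/dθ| = 0.054251 m.
ω = v/|dx/dθ| = 0.55/0.054251 = 10.138 rad/s.
N = 60ω/(2π) = 96.811 rpm.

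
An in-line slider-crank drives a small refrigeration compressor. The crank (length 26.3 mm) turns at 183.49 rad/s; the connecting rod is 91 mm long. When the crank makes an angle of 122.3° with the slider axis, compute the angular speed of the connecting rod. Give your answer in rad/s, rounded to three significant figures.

29.2

ω = 183.5 rad/s
The rod makes angle φ with the slider axis where L sinφ = r sinθ; differentiating, L cosφ·φ̇ = r ω cosθ.
L cosφ = √(L² − r² sin²θ) = 0.088243 m.
|ω_rod| = r ω |cosθ| / √(L² − r² sin²θ) = 0.0263·183.5·0.53435/0.088243 = 29.222 rad/s.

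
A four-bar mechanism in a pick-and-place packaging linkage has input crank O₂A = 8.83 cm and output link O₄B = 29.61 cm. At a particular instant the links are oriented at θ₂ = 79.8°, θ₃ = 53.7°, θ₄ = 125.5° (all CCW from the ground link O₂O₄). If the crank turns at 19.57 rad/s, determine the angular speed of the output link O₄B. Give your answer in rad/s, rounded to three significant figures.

ω₂ = 19.57 rad/s
Differentiating the loop-closure r₂e^{iθ₂}+r₃e^{iθ₃}=r₁+r₄e^{iθ₄} gives r₂ω₂e^{iθ₂}+r₃ω₃e^{iθ₃}=r₄ω₄e^{iθ₄}.
Eliminating the other unknown: ω₄ = r₂ω₂ sin(θ₂−θ₃) / [r₄ sin(θ₄−θ₃)].
Numerator sine = +0.43994; denominator sine = +0.94997.
Result = 0.0883·19.57·(+0.43994) / (0.2961·(+0.94997)) = +2.7027 rad/s; magnitude 2.7027 rad/s.

2.70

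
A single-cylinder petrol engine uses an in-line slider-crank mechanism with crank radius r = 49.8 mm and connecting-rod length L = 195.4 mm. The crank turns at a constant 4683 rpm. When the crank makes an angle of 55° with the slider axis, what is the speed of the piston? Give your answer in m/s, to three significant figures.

ω = 2π·4683/60 = 490.4 rad/s
For an in-line slider-crank, x = r cosθ + √(L² − r² sin²θ), so v = −rω sinθ·[1 + r cosθ/√(L² − r² sin²θ)].
With r = 0.0498 m, L = 0.1954 m, θ = 55°: √(L² − r² sin²θ) = 0.19109 m.
v = −0.0498·490.4·0.81915·[1 + 0.0498·0.57358/0.19109] = -22.996 m/s.
|v| = 22.996 m/s.

23.0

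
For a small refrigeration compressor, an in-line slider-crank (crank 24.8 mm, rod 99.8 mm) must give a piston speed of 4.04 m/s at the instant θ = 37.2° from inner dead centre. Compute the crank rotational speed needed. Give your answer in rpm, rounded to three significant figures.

2140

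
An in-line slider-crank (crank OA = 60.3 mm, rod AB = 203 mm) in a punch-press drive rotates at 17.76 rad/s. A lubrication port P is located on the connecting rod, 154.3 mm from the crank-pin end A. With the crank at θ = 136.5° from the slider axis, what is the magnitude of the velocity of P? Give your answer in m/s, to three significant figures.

0.642

ω = 17.76 rad/s.  Crank-pin speed |V_A| = rω = 1.0709 m/s, perpendicular to OA.
Rod angle: sinφ = −(r/L) sinθ ⇒ φ = -11.799°; ω_rod = −rω cosθ/√(L²−r²sin²θ) = +3.9093 rad/s.
V_P = V_A + ω_rod × AP, with AP = 0.1543 m along the rod.
Components: V_Px = −rω sinθ − a·ω_rod·sinφ = -0.61384 m/s;  V_Py = rω cosθ + a·ω_rod·cosφ = -0.18636 m/s.
|V_P| = √(V_Px² + V_Py²) = 0.64151 m/s.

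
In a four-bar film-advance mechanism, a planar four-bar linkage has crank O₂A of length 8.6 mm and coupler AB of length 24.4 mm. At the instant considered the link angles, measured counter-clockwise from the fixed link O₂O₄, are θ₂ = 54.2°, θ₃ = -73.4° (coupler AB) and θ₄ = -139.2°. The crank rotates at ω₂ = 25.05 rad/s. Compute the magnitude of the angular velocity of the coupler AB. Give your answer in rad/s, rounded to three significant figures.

ω₂ = 25.05 rad/s
Differentiating the loop-closure r₂e^{iθ₂}+r₃e^{iθ₃}=r₁+r₄e^{iθ₄} gives r₂ω₂e^{iθ₂}+r₃ω₃e^{iθ₃}=r₄ω₄e^{iθ₄}.
Eliminating the other unknown: ω₃ = r₂ω₂ sin(θ₄−θ₂) / [r₃ sin(θ₃−θ₄)].
Numerator sine = +0.23175; denominator sine = +0.91212.
Result = 0.0086·25.05·(+0.23175) / (0.0244·(+0.91212)) = +2.2433 rad/s; magnitude 2.2433 rad/s.

2.24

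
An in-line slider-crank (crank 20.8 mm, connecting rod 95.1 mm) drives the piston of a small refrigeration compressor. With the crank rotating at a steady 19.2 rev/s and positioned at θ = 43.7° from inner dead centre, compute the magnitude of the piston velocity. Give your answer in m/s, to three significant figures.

2.01

ω = 2π·19.2 = 120.6 rad/s
For an in-line slider-crank, x = r cosθ + √(L² − r² sin²θ), so v = −rω sinθ·[1 + r cosθ/√(L² − r² sin²θ)].
With r = 0.0208 m, L = 0.0951 m, θ = 43.7°: √(L² − r² sin²θ) = 0.094008 m.
v = −0.0208·120.6·0.69088·[1 + 0.0208·0.72297/0.094008] = -2.0109 m/s.
|v| = 2.0109 m/s.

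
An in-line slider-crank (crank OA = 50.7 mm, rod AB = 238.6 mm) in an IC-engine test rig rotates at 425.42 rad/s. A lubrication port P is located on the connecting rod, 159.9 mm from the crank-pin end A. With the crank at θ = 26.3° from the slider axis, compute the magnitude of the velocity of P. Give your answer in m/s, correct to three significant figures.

ω = 425.4 rad/s.  Crank-pin speed |V_A| = rω = 21.569 m/s, perpendicular to OA.
Rod angle: sinφ = −(r/L) sinθ ⇒ φ = -5.402°; ω_rod = −rω cosθ/√(L²−r²sin²θ) = -81.402 rad/s.
V_P = V_A + ω_rod × AP, with AP = 0.1599 m along the rod.
Components: V_Px = −rω sinθ − a·ω_rod·sinφ = -10.782 m/s;  V_Py = rω cosθ + a·ω_rod·cosφ = +6.3778 m/s.
|V_P| = √(V_Px² + V_Py²) = 12.527 m/s.

12.5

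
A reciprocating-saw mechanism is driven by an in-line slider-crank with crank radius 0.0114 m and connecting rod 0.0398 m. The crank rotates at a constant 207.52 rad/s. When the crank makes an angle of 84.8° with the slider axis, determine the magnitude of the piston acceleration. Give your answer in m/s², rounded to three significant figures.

ω = 207.5 rad/s
x(θ) = r cosθ + √(L² − r² sin²θ); with ω constant, a = ω²·d²x/dθ².
d²x/dθ² = −r cosθ − r²(cos2θ)/√u − r⁴ sin²2θ/(4u^{3/2}),  u = L² − r² sin²θ = 0.00145515 m².
Substituting r = 0.0114 m, L = 0.0398 m, θ = 84.8°: d²x/dθ² = +0.0023152 m.
a = ω²·d²x/dθ² = (207.5)²·(+0.0023152) = +99.704 m/s²;  |a| = 99.704 m/s².

99.7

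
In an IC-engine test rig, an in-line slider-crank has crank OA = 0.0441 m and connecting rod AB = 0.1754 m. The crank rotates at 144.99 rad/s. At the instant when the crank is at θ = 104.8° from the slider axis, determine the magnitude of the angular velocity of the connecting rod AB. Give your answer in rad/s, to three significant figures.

9.60

ω = 145 rad/s
The rod makes angle φ with the slider axis where L sinφ = r sinθ; differentiating, L cosφ·φ̇ = r ω cosθ.
L cosφ = √(L² − r² sin²θ) = 0.17014 m.
|ω_rod| = r ω |cosθ| / √(L² − r² sin²θ) = 0.0441·145·0.25545/0.17014 = 9.6 rad/s.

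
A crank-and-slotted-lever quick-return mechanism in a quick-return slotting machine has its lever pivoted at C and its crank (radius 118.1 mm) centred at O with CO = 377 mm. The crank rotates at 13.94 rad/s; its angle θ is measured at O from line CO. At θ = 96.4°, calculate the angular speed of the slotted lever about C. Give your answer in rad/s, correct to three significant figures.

0.857

ω = 13.94 rad/s
Crank pin A relative to C: A = (d + r cosθ, r sinθ); lever angle φ = atan2(r sinθ, d + r cosθ).
Differentiating tanφ: φ̇ = rω(d cosθ + r)/(d² + r² + 2dr cosθ).
d² + r² + 2dr cosθ = |CA|² = 0.146151 m²;  d cosθ + r = +0.076076 m.
|ω_lever| = |0.1181·13.94·+0.076076| / 0.146151 = 0.85696 rad/s.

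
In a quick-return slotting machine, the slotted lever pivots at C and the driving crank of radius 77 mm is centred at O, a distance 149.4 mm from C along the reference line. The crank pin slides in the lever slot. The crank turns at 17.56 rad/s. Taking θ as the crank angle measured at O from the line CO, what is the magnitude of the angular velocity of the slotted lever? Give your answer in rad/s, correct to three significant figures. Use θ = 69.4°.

4.82

ω = 17.56 rad/s
Crank pin A relative to C: A = (d + r cosθ, r sinθ); lever angle φ = atan2(r sinθ, d + r cosθ).
Differentiating tanφ: φ̇ = rω(d cosθ + r)/(d² + r² + 2dr cosθ).
d² + r² + 2dr cosθ = |CA|² = 0.0363444 m²;  d cosθ + r = +0.12957 m.
|ω_lever| = |0.077·17.56·+0.12957| / 0.0363444 = 4.8202 rad/s.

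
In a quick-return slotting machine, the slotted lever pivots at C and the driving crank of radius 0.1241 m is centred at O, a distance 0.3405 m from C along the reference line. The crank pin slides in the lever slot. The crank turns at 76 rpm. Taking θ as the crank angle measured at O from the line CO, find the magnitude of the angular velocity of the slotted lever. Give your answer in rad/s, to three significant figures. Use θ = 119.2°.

ω = 7.959 rad/s (from 76 rpm).
Crank pin A relative to C: A = (d + r cosθ, r sinθ); lever angle φ = atan2(r sinθ, d + r cosθ).
Differentiating tanφ: φ̇ = rω(d cosθ + r)/(d² + r² + 2dr cosθ).
d² + r² + 2dr cosθ = |CA|² = 0.090111 m²;  d cosθ + r = -0.042016 m.
|ω_lever| = |0.1241·7.959·-0.042016| / 0.090111 = 0.46052 rad/s.

0.461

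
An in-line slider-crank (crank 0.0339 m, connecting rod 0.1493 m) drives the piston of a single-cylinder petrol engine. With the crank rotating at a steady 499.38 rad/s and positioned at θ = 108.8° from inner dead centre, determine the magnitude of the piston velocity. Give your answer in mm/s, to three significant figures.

14800

ω = 499.4 rad/s
For an in-line slider-crank, x = r cosθ + √(L² − r² sin²θ), so v = −rω sinθ·[1 + r cosθ/√(L² − r² sin²θ)].
With r = 0.0339 m, L = 0.1493 m, θ = 108.8°: √(L² − r² sin²θ) = 0.14581 m.
v = −0.0339·499.4·0.94665·[1 + 0.0339·-0.32227/0.14581] = -14.825 m/s.
|v| = 14.825 m/s = 14825 mm/s.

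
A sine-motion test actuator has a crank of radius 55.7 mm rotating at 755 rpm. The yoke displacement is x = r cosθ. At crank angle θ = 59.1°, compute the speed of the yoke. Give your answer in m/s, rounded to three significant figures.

3.78

ω = 79.06 rad/s (from 755 rpm).
x = r cosθ ⇒ ẋ = −rω sinθ.
|v| = rω|sinθ| = 0.0557·79.06·|sin 59.1°| = 3.7788 m/s.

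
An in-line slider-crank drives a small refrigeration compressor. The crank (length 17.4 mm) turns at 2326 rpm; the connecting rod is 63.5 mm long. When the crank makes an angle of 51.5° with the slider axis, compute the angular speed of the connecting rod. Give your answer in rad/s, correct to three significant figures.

42.5

ω = 243.6 rad/s (converted from 2326 rpm).
The rod makes angle φ with the slider axis where L sinφ = r sinθ; differentiating, L cosφ·φ̇ = r ω cosθ.
L cosφ = √(L² − r² sin²θ) = 0.062023 m.
|ω_rod| = r ω |cosθ| / √(L² − r² sin²θ) = 0.0174·243.6·0.62251/0.062023 = 42.539 rad/s.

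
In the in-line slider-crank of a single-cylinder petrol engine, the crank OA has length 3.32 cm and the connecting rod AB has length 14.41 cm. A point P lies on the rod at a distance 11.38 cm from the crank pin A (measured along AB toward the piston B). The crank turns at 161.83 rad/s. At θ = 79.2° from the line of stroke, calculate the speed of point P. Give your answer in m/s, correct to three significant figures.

5.47

ω = 161.8 rad/s.  Crank-pin speed |V_A| = rω = 5.3728 m/s, perpendicular to OA.
Rod angle: sinφ = −(r/L) sinθ ⇒ φ = -13.080°; ω_rod = −rω cosθ/√(L²−r²sin²θ) = -7.1726 rad/s.
V_P = V_A + ω_rod × AP, with AP = 0.1138 m along the rod.
Components: V_Px = −rω sinθ − a·ω_rod·sinφ = -5.4623 m/s;  V_Py = rω cosθ + a·ω_rod·cosφ = +0.21169 m/s.
|V_P| = √(V_Px² + V_Py²) = 5.4664 m/s.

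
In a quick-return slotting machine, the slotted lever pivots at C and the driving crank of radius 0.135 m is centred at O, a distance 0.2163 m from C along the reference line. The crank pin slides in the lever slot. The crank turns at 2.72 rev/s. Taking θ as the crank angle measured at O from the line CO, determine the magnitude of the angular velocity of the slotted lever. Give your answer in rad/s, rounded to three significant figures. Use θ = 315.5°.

6.26

ω = 17.09 rad/s (from 2.72 rev/s).
Crank pin A relative to C: A = (d + r cosθ, r sinθ); lever angle φ = atan2(r sinθ, d + r cosθ).
Differentiating tanφ: φ̇ = rω(d cosθ + r)/(d² + r² + 2dr cosθ).
d² + r² + 2dr cosθ = |CA|² = 0.106665 m²;  d cosθ + r = +0.28928 m.
|ω_lever| = |0.135·17.09·+0.28928| / 0.106665 = 6.2571 rad/s.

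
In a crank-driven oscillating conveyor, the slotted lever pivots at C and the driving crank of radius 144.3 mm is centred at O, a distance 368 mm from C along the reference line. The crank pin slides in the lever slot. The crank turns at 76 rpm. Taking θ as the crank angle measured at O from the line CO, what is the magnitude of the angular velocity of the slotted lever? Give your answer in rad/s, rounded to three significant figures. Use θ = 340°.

ω = 7.959 rad/s (from 76 rpm).
Crank pin A relative to C: A = (d + r cosθ, r sinθ); lever angle φ = atan2(r sinθ, d + r cosθ).
Differentiating tanφ: φ̇ = rω(d cosθ + r)/(d² + r² + 2dr cosθ).
d² + r² + 2dr cosθ = |CA|² = 0.256046 m²;  d cosθ + r = +0.49011 m.
|ω_lever| = |0.1443·7.959·+0.49011| / 0.256046 = 2.1983 rad/s.

2.20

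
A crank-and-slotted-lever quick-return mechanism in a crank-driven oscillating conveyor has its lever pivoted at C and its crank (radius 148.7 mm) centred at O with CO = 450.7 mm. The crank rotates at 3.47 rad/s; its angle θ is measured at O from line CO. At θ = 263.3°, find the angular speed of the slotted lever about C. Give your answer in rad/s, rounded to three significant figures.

0.237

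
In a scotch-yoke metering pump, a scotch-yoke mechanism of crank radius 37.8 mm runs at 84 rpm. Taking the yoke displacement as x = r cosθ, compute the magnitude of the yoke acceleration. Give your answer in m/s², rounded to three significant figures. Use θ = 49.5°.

ω = 8.796 rad/s (from 84 rpm).
x = r cosθ ⇒ ẍ = −rω² cosθ (ω constant).
|a| = rω²|cosθ| = 0.0378·(8.796)²·|cos 49.5°| = 1.8996 m/s².

1.90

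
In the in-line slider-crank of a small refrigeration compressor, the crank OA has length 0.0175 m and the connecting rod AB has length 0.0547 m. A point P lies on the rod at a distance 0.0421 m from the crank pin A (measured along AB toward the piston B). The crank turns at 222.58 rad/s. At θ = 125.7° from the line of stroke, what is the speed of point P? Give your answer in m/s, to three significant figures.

2.74

ω = 222.6 rad/s.  Crank-pin speed |V_A| = rω = 3.8952 m/s, perpendicular to OA.
Rod angle: sinφ = −(r/L) sinθ ⇒ φ = -15.059°; ω_rod = −rω cosθ/√(L²−r²sin²θ) = +43.031 rad/s.
V_P = V_A + ω_rod × AP, with AP = 0.0421 m along the rod.
Components: V_Px = −rω sinθ − a·ω_rod·sinφ = -2.6925 m/s;  V_Py = rω cosθ + a·ω_rod·cosφ = -0.52358 m/s.
|V_P| = √(V_Px² + V_Py²) = 2.7429 m/s.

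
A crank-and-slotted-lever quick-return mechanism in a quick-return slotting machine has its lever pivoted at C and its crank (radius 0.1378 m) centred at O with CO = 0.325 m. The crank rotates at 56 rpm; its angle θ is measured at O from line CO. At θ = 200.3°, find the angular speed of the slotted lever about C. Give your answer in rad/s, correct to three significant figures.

ω = 5.864 rad/s (from 56 rpm).
Crank pin A relative to C: A = (d + r cosθ, r sinθ); lever angle φ = atan2(r sinθ, d + r cosθ).
Differentiating tanφ: φ̇ = rω(d cosθ + r)/(d² + r² + 2dr cosθ).
d² + r² + 2dr cosθ = |CA|² = 0.0406071 m²;  d cosθ + r = -0.16701 m.
|ω_lever| = |0.1378·5.864·-0.16701| / 0.0406071 = 3.3237 rad/s.

3.32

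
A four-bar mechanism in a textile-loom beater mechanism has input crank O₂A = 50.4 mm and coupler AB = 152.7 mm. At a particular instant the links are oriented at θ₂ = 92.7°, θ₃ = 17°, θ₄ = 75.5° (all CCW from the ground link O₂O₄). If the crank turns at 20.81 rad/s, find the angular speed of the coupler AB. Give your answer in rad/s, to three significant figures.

ω₂ = 20.81 rad/s
Differentiating the loop-closure r₂e^{iθ₂}+r₃e^{iθ₃}=r₁+r₄e^{iθ₄} gives r₂ω₂e^{iθ₂}+r₃ω₃e^{iθ₃}=r₄ω₄e^{iθ₄}.
Eliminating the other unknown: ω₃ = r₂ω₂ sin(θ₄−θ₂) / [r₃ sin(θ₃−θ₄)].
Numerator sine = -0.29571; denominator sine = -0.85264.
Result = 0.0504·20.81·(-0.29571) / (0.1527·(-0.85264)) = +2.3821 rad/s; magnitude 2.3821 rad/s.

2.38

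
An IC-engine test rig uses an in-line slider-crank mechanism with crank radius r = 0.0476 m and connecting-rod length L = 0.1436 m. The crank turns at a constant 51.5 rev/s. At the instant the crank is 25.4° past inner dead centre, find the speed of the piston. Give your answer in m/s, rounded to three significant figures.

ω = 2π·51.5 = 323.6 rad/s
For an in-line slider-crank, x = r cosθ + √(L² − r² sin²θ), so v = −rω sinθ·[1 + r cosθ/√(L² − r² sin²θ)].
With r = 0.0476 m, L = 0.1436 m, θ = 25.4°: √(L² − r² sin²θ) = 0.14214 m.
v = −0.0476·323.6·0.42894·[1 + 0.0476·0.90334/0.14214] = -8.6053 m/s.
|v| = 8.6053 m/s.

8.61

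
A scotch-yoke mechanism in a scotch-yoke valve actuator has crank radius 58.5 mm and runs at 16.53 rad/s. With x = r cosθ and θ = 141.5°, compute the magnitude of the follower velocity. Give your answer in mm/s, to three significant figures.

ω = 16.53 rad/s
x = r cosθ ⇒ ẋ = −rω sinθ.
|v| = rω|sinθ| = 0.0585·16.53·|sin 141.5°| = 0.60197 m/s = 601.97 mm/s.

602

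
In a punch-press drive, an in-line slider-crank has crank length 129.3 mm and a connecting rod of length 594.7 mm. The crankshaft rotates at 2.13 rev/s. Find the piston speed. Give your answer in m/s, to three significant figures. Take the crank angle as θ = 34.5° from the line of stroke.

1.16

ω = 2π·2.13 = 13.38 rad/s
For an in-line slider-crank, x = r cosθ + √(L² − r² sin²θ), so v = −rω sinθ·[1 + r cosθ/√(L² − r² sin²θ)].
With r = 0.1293 m, L = 0.5947 m, θ = 34.5°: √(L² − r² sin²θ) = 0.59017 m.
v = −0.1293·13.38·0.56641·[1 + 0.1293·0.82413/0.59017] = -1.1571 m/s.
|v| = 1.1571 m/s.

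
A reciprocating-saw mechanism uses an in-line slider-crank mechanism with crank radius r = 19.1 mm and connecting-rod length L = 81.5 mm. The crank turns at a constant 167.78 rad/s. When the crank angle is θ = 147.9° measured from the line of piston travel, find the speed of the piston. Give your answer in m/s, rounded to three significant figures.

ω = 167.8 rad/s
For an in-line slider-crank, x = r cosθ + √(L² − r² sin²θ), so v = −rω sinθ·[1 + r cosθ/√(L² − r² sin²θ)].
With r = 0.0191 m, L = 0.0815 m, θ = 147.9°: √(L² − r² sin²θ) = 0.080866 m.
v = −0.0191·167.8·0.53140·[1 + 0.0191·-0.84712/0.080866] = -1.3622 m/s.
|v| = 1.3622 m/s.

1.36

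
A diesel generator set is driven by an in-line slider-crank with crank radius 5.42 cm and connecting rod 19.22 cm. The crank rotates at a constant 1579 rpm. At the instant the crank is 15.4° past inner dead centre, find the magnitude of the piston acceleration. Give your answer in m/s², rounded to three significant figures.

ω = 2π·1579/60 = 165.4 rad/s
x(θ) = r cosθ + √(L² − r² sin²θ); with ω constant, a = ω²·d²x/dθ².
d²x/dθ² = −r cosθ − r²(cos2θ)/√u − r⁴ sin²2θ/(4u^{3/2}),  u = L² − r² sin²θ = 0.0367337 m².
Substituting r = 0.0542 m, L = 0.1922 m, θ = 15.4°: d²x/dθ² = -0.0655 m.
a = ω²·d²x/dθ² = (165.4)²·(-0.0655) = -1790.9 m/s²;  |a| = 1790.9 m/s².

1790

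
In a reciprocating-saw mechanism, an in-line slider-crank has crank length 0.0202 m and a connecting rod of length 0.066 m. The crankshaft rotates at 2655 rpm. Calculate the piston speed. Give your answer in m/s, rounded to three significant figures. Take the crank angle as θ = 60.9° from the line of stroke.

ω = 2π·2655/60 = 278 rad/s
For an in-line slider-crank, x = r cosθ + √(L² − r² sin²θ), so v = −rω sinθ·[1 + r cosθ/√(L² − r² sin²θ)].
With r = 0.0202 m, L = 0.066 m, θ = 60.9°: √(L² − r² sin²θ) = 0.063596 m.
v = −0.0202·278·0.87377·[1 + 0.0202·0.48634/0.063596] = -5.6654 m/s.
|v| = 5.6654 m/s.

5.67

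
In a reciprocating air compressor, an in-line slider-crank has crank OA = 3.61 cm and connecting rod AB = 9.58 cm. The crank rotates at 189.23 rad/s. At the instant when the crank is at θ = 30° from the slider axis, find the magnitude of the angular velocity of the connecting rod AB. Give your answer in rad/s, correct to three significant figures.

ω = 189.2 rad/s
The rod makes angle φ with the slider axis where L sinφ = r sinθ; differentiating, L cosφ·φ̇ = r ω cosθ.
L cosφ = √(L² − r² sin²θ) = 0.094084 m.
|ω_rod| = r ω |cosθ| / √(L² − r² sin²θ) = 0.0361·189.2·0.86603/0.094084 = 62.88 rad/s.

62.9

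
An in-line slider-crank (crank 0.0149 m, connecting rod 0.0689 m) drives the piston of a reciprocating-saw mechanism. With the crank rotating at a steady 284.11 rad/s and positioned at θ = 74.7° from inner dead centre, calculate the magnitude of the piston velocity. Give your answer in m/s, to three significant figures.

4.32

ω = 284.1 rad/s
For an in-line slider-crank, x = r cosθ + √(L² − r² sin²θ), so v = −rω sinθ·[1 + r cosθ/√(L² − r² sin²θ)].
With r = 0.0149 m, L = 0.0689 m, θ = 74.7°: √(L² − r² sin²θ) = 0.067384 m.
v = −0.0149·284.1·0.96456·[1 + 0.0149·0.26387/0.067384] = -4.3214 m/s.
|v| = 4.3214 m/s.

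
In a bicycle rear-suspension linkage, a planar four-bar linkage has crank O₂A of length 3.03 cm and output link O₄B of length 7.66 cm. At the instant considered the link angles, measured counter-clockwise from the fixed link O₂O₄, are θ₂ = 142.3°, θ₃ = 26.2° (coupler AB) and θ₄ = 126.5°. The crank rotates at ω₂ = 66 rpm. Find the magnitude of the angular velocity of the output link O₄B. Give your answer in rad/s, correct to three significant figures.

ω₂ = 6.912 rad/s (from 66 rpm).
Differentiating the loop-closure r₂e^{iθ₂}+r₃e^{iθ₃}=r₁+r₄e^{iθ₄} gives r₂ω₂e^{iθ₂}+r₃ω₃e^{iθ₃}=r₄ω₄e^{iθ₄}.
Eliminating the other unknown: ω₄ = r₂ω₂ sin(θ₂−θ₃) / [r₄ sin(θ₄−θ₃)].
Numerator sine = +0.89803; denominator sine = +0.98389.
Result = 0.0303·6.912·(+0.89803) / (0.0766·(+0.98389)) = +2.4954 rad/s; magnitude 2.4954 rad/s.

2.50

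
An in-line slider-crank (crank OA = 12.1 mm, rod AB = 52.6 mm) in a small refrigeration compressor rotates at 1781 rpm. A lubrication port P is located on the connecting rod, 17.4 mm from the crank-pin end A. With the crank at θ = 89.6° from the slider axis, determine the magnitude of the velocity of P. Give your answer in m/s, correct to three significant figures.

ω = 186.5 rad/s.  Crank-pin speed |V_A| = rω = 2.2567 m/s, perpendicular to OA.
Rod angle: sinφ = −(r/L) sinθ ⇒ φ = -13.299°; ω_rod = −rω cosθ/√(L²−r²sin²θ) = -0.30777 rad/s.
V_P = V_A + ω_rod × AP, with AP = 0.0174 m along the rod.
Components: V_Px = −rω sinθ − a·ω_rod·sinφ = -2.2579 m/s;  V_Py = rω cosθ + a·ω_rod·cosφ = +0.010543 m/s.
|V_P| = √(V_Px² + V_Py²) = 2.2579 m/s.

2.26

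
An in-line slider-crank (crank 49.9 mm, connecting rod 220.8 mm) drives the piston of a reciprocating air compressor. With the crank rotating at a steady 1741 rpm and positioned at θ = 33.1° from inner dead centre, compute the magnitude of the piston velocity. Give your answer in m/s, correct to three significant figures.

ω = 2π·1741/60 = 182.3 rad/s
For an in-line slider-crank, x = r cosθ + √(L² − r² sin²θ), so v = −rω sinθ·[1 + r cosθ/√(L² − r² sin²θ)].
With r = 0.0499 m, L = 0.2208 m, θ = 33.1°: √(L² − r² sin²θ) = 0.21911 m.
v = −0.0499·182.3·0.54610·[1 + 0.0499·0.83772/0.21911] = -5.9161 m/s.
|v| = 5.9161 m/s.

5.92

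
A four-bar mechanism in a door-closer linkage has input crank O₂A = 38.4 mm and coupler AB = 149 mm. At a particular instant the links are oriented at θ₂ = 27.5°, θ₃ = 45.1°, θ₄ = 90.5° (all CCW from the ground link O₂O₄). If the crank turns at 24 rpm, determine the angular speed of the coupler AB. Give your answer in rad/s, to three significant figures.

ω₂ = 2.513 rad/s (from 24 rpm).
Differentiating the loop-closure r₂e^{iθ₂}+r₃e^{iθ₃}=r₁+r₄e^{iθ₄} gives r₂ω₂e^{iθ₂}+r₃ω₃e^{iθ₃}=r₄ω₄e^{iθ₄}.
Eliminating the other unknown: ω₃ = r₂ω₂ sin(θ₄−θ₂) / [r₃ sin(θ₃−θ₄)].
Numerator sine = +0.89101; denominator sine = -0.71203.
Result = 0.0384·2.513·(+0.89101) / (0.149·(-0.71203)) = -0.81053 rad/s; magnitude 0.81053 rad/s.

0.811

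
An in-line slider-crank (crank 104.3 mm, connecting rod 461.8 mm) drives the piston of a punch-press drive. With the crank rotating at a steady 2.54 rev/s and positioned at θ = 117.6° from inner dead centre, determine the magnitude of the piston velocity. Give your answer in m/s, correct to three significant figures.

ω = 2π·2.54 = 15.96 rad/s
For an in-line slider-crank, x = r cosθ + √(L² − r² sin²θ), so v = −rω sinθ·[1 + r cosθ/√(L² − r² sin²θ)].
With r = 0.1043 m, L = 0.4618 m, θ = 117.6°: √(L² − r² sin²θ) = 0.45246 m.
v = −0.1043·15.96·0.88620·[1 + 0.1043·-0.46330/0.45246] = -1.3176 m/s.
|v| = 1.3176 m/s.

1.32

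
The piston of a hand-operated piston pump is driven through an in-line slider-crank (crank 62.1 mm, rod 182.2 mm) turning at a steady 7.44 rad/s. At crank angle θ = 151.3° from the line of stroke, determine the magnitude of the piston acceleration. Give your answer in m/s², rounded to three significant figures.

2.35

ω = 7.44 rad/s
x(θ) = r cosθ + √(L² − r² sin²θ); with ω constant, a = ω²·d²x/dθ².
d²x/dθ² = −r cosθ − r²(cos2θ)/√u − r⁴ sin²2θ/(4u^{3/2}),  u = L² − r² sin²θ = 0.0323075 m².
Substituting r = 0.0621 m, L = 0.1822 m, θ = 151.3°: d²x/dθ² = +0.042457 m.
a = ω²·d²x/dθ² = (7.44)²·(+0.042457) = +2.3501 m/s²;  |a| = 2.3501 m/s².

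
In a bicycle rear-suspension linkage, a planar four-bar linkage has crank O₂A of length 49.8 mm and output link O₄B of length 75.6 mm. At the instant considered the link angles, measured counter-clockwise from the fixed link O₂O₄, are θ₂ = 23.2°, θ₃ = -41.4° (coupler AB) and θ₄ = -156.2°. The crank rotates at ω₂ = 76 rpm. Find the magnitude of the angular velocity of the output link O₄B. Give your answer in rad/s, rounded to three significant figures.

ω₂ = 7.959 rad/s (from 76 rpm).
Differentiating the loop-closure r₂e^{iθ₂}+r₃e^{iθ₃}=r₁+r₄e^{iθ₄} gives r₂ω₂e^{iθ₂}+r₃ω₃e^{iθ₃}=r₄ω₄e^{iθ₄}.
Eliminating the other unknown: ω₄ = r₂ω₂ sin(θ₂−θ₃) / [r₄ sin(θ₄−θ₃)].
Numerator sine = +0.90334; denominator sine = -0.90778.
Result = 0.0498·7.959·(+0.90334) / (0.0756·(-0.90778)) = -5.217 rad/s; magnitude 5.217 rad/s.

5.22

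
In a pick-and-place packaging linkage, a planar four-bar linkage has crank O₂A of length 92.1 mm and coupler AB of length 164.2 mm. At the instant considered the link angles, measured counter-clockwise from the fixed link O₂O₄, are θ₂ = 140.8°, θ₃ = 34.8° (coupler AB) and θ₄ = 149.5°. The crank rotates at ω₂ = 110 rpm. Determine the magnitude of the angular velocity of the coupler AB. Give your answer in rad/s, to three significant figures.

1.08

ω₂ = 11.52 rad/s (from 110 rpm).
Differentiating the loop-closure r₂e^{iθ₂}+r₃e^{iθ₃}=r₁+r₄e^{iθ₄} gives r₂ω₂e^{iθ₂}+r₃ω₃e^{iθ₃}=r₄ω₄e^{iθ₄}.
Eliminating the other unknown: ω₃ = r₂ω₂ sin(θ₄−θ₂) / [r₃ sin(θ₃−θ₄)].
Numerator sine = +0.15126; denominator sine = -0.90851.
Result = 0.0921·11.52·(+0.15126) / (0.1642·(-0.90851)) = -1.0757 rad/s; magnitude 1.0757 rad/s.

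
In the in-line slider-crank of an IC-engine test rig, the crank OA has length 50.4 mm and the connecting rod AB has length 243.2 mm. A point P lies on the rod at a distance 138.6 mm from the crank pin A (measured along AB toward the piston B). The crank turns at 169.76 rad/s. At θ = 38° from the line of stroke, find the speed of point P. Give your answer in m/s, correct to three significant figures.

6.45

ω = 169.8 rad/s.  Crank-pin speed |V_A| = rω = 8.5559 m/s, perpendicular to OA.
Rod angle: sinφ = −(r/L) sinθ ⇒ φ = -7.330°; ω_rod = −rω cosθ/√(L²−r²sin²θ) = -27.951 rad/s.
V_P = V_A + ω_rod × AP, with AP = 0.1386 m along the rod.
Components: V_Px = −rω sinθ − a·ω_rod·sinφ = -5.7618 m/s;  V_Py = rω cosθ + a·ω_rod·cosφ = +2.8998 m/s.
|V_P| = √(V_Px² + V_Py²) = 6.4504 m/s.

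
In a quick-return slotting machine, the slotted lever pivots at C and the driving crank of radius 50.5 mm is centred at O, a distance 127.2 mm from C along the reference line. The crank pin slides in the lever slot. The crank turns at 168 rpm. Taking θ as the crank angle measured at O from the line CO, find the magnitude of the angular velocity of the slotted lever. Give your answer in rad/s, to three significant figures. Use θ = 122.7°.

ω = 17.59 rad/s (from 168 rpm).
Crank pin A relative to C: A = (d + r cosθ, r sinθ); lever angle φ = atan2(r sinθ, d + r cosθ).
Differentiating tanφ: φ̇ = rω(d cosθ + r)/(d² + r² + 2dr cosθ).
d² + r² + 2dr cosθ = |CA|² = 0.0117895 m²;  d cosθ + r = -0.018219 m.
|ω_lever| = |0.0505·17.59·-0.018219| / 0.0117895 = 1.3729 rad/s.

1.37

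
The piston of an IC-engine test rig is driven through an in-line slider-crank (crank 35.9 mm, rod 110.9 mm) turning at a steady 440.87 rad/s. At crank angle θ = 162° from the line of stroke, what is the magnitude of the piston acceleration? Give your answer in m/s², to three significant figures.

4780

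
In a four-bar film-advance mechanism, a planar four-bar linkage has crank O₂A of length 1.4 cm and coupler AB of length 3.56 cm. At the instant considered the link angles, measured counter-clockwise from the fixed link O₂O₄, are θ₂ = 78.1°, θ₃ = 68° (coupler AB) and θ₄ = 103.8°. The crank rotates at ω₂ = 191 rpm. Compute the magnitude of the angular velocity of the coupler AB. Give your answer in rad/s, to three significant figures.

ω₂ = 20 rad/s (from 191 rpm).
Differentiating the loop-closure r₂e^{iθ₂}+r₃e^{iθ₃}=r₁+r₄e^{iθ₄} gives r₂ω₂e^{iθ₂}+r₃ω₃e^{iθ₃}=r₄ω₄e^{iθ₄}.
Eliminating the other unknown: ω₃ = r₂ω₂ sin(θ₄−θ₂) / [r₃ sin(θ₃−θ₄)].
Numerator sine = +0.43366; denominator sine = -0.58496.
Result = 0.014·20·(+0.43366) / (0.0356·(-0.58496)) = -5.8313 rad/s; magnitude 5.8313 rad/s.

5.83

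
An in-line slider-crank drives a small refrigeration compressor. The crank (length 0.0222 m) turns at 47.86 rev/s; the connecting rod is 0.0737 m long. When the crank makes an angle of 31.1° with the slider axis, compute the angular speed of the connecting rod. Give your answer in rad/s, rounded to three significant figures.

78.5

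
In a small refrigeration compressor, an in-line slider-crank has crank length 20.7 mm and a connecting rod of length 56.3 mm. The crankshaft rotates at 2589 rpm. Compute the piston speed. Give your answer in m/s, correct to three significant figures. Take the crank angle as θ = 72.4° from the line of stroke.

ω = 2π·2589/60 = 271.1 rad/s
For an in-line slider-crank, x = r cosθ + √(L² − r² sin²θ), so v = −rω sinθ·[1 + r cosθ/√(L² − r² sin²θ)].
With r = 0.0207 m, L = 0.0563 m, θ = 72.4°: √(L² − r² sin²θ) = 0.052729 m.
v = −0.0207·271.1·0.95319·[1 + 0.0207·0.30237/0.052729] = -5.9845 m/s.
|v| = 5.9845 m/s.

5.98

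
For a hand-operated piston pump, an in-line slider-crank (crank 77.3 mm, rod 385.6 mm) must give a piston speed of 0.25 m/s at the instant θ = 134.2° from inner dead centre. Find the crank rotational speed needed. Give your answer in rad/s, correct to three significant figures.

For an in-line slider-crank, |v_piston| = rω|sinθ|·[1 + r cosθ/√(L² − r² sin²θ)].
With r = 0.0773 m, L = 0.3856 m, θ = 134.2°: the bracketed kinematic factor |dx/dθ| = 0.047591 m.
ω = v/|dx/dθ| = 0.25/0.047591 = 5.2531 rad/s.

5.25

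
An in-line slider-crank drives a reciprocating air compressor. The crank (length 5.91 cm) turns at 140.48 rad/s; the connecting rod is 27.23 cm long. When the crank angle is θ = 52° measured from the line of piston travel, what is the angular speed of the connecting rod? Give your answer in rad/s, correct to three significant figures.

ω = 140.5 rad/s
The rod makes angle φ with the slider axis where L sinφ = r sinθ; differentiating, L cosφ·φ̇ = r ω cosθ.
L cosφ = √(L² − r² sin²θ) = 0.26829 m.
|ω_rod| = r ω |cosθ| / √(L² − r² sin²θ) = 0.0591·140.5·0.61566/0.26829 = 19.052 rad/s.

19.1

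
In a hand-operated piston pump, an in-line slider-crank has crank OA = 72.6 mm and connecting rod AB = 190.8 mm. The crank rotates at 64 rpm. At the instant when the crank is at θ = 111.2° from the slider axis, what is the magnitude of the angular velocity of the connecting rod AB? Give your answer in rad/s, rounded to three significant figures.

ω = 6.702 rad/s (converted from 64 rpm).
The rod makes angle φ with the slider axis where L sinφ = r sinθ; differentiating, L cosφ·φ̇ = r ω cosθ.
L cosφ = √(L² − r² sin²θ) = 0.17839 m.
|ω_rod| = r ω |cosθ| / √(L² − r² sin²θ) = 0.0726·6.702·0.36162/0.17839 = 0.98635 rad/s.

0.986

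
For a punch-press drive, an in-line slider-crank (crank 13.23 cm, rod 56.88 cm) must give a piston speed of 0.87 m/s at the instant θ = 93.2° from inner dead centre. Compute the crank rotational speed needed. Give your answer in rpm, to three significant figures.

For an in-line slider-crank, |v_piston| = rω|sinθ|·[1 + r cosθ/√(L² − r² sin²θ)].
With r = 0.1323 m, L = 0.5688 m, θ = 93.2°: the bracketed kinematic factor |dx/dθ| = 0.13033 m.
ω = v/|dx/dθ| = 0.87/0.13033 = 6.6753 rad/s.
N = 60ω/(2π) = 63.745 rpm.

63.7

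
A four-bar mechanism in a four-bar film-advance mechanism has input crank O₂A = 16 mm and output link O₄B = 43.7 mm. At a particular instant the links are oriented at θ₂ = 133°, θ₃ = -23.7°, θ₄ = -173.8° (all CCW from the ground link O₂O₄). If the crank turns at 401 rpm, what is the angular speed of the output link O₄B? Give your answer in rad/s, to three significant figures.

12.2

ω₂ = 41.99 rad/s (from 401 rpm).
Differentiating the loop-closure r₂e^{iθ₂}+r₃e^{iθ₃}=r₁+r₄e^{iθ₄} gives r₂ω₂e^{iθ₂}+r₃ω₃e^{iθ₃}=r₄ω₄e^{iθ₄}.
Eliminating the other unknown: ω₄ = r₂ω₂ sin(θ₂−θ₃) / [r₄ sin(θ₄−θ₃)].
Numerator sine = +0.39555; denominator sine = -0.49849.
Result = 0.016·41.99·(+0.39555) / (0.0437·(-0.49849)) = -12.2 rad/s; magnitude 12.2 rad/s.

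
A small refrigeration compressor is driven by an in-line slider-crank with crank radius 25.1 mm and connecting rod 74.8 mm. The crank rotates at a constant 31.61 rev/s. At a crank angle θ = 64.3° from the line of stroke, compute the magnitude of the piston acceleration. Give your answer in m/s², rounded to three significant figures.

ω = 2π·31.6 = 198.6 rad/s
x(θ) = r cosθ + √(L² − r² sin²θ); with ω constant, a = ω²·d²x/dθ².
d²x/dθ² = −r cosθ − r²(cos2θ)/√u − r⁴ sin²2θ/(4u^{3/2}),  u = L² − r² sin²θ = 0.00508351 m².
Substituting r = 0.0251 m, L = 0.0748 m, θ = 64.3°: d²x/dθ² = -0.0055393 m.
a = ω²·d²x/dθ² = (198.6)²·(-0.0055393) = -218.51 m/s²;  |a| = 218.51 m/s².

219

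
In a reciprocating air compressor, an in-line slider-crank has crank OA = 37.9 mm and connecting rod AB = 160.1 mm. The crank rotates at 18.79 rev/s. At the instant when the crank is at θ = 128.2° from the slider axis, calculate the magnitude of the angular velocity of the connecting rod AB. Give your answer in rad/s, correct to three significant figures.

ω = 118.1 rad/s (converted from 18.79 rev/s).
The rod makes angle φ with the slider axis where L sinφ = r sinθ; differentiating, L cosφ·φ̇ = r ω cosθ.
L cosφ = √(L² − r² sin²θ) = 0.15731 m.
|ω_rod| = r ω |cosθ| / √(L² − r² sin²θ) = 0.0379·118.1·0.61841/0.15731 = 17.59 rad/s.

17.6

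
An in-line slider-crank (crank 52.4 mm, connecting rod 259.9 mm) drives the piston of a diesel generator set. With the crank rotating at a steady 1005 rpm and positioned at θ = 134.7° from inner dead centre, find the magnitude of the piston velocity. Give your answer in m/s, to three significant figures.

3.36

ω = 2π·1005/60 = 105.2 rad/s
For an in-line slider-crank, x = r cosθ + √(L² − r² sin²θ), so v = −rω sinθ·[1 + r cosθ/√(L² − r² sin²θ)].
With r = 0.0524 m, L = 0.2599 m, θ = 134.7°: √(L² − r² sin²θ) = 0.25722 m.
v = −0.0524·105.2·0.71080·[1 + 0.0524·-0.70339/0.25722] = -3.3582 m/s.
|v| = 3.3582 m/s.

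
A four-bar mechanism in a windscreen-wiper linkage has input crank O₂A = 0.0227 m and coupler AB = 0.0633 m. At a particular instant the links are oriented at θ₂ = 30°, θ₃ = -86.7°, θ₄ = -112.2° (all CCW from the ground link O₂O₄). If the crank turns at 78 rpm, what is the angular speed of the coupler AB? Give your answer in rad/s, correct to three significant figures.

ω₂ = 8.168 rad/s (from 78 rpm).
Differentiating the loop-closure r₂e^{iθ₂}+r₃e^{iθ₃}=r₁+r₄e^{iθ₄} gives r₂ω₂e^{iθ₂}+r₃ω₃e^{iθ₃}=r₄ω₄e^{iθ₄}.
Eliminating the other unknown: ω₃ = r₂ω₂ sin(θ₄−θ₂) / [r₃ sin(θ₃−θ₄)].
Numerator sine = -0.61291; denominator sine = +0.43051.
Result = 0.0227·8.168·(-0.61291) / (0.0633·(+0.43051)) = -4.1702 rad/s; magnitude 4.1702 rad/s.

4.17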